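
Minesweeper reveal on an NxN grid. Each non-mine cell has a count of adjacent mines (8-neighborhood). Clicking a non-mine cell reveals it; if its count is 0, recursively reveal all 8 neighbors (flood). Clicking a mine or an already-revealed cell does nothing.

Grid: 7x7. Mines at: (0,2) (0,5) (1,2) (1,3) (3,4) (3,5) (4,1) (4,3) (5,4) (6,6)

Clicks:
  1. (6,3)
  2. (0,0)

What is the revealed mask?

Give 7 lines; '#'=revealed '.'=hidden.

Answer: ##.....
##.....
##.....
##.....
.......
.......
...#...

Derivation:
Click 1 (6,3) count=1: revealed 1 new [(6,3)] -> total=1
Click 2 (0,0) count=0: revealed 8 new [(0,0) (0,1) (1,0) (1,1) (2,0) (2,1) (3,0) (3,1)] -> total=9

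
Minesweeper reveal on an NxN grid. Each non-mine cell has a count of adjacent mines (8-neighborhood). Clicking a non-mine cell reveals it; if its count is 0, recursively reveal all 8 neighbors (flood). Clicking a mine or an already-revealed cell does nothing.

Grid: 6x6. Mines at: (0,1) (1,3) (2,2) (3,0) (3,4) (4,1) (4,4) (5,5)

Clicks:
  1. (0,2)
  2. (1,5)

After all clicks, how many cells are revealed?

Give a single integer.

Answer: 7

Derivation:
Click 1 (0,2) count=2: revealed 1 new [(0,2)] -> total=1
Click 2 (1,5) count=0: revealed 6 new [(0,4) (0,5) (1,4) (1,5) (2,4) (2,5)] -> total=7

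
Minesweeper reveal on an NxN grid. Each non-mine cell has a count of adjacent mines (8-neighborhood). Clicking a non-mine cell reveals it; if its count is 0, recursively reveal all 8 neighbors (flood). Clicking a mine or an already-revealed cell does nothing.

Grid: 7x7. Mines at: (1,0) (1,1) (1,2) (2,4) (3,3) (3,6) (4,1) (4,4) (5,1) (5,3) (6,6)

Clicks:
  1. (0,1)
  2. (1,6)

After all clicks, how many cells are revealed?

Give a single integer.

Click 1 (0,1) count=3: revealed 1 new [(0,1)] -> total=1
Click 2 (1,6) count=0: revealed 10 new [(0,3) (0,4) (0,5) (0,6) (1,3) (1,4) (1,5) (1,6) (2,5) (2,6)] -> total=11

Answer: 11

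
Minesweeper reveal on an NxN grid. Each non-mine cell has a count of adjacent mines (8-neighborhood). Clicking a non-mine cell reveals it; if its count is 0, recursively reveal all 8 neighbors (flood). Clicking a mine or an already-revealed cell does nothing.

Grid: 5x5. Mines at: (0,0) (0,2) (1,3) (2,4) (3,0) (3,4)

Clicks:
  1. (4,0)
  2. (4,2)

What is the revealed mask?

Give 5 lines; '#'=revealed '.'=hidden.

Click 1 (4,0) count=1: revealed 1 new [(4,0)] -> total=1
Click 2 (4,2) count=0: revealed 9 new [(2,1) (2,2) (2,3) (3,1) (3,2) (3,3) (4,1) (4,2) (4,3)] -> total=10

Answer: .....
.....
.###.
.###.
####.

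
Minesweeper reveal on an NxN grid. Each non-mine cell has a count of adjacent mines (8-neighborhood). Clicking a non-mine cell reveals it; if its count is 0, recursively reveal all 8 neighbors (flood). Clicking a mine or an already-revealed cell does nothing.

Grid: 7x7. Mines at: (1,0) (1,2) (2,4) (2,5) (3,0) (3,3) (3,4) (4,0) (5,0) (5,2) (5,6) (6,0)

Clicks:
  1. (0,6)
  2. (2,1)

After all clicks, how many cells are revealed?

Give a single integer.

Answer: 9

Derivation:
Click 1 (0,6) count=0: revealed 8 new [(0,3) (0,4) (0,5) (0,6) (1,3) (1,4) (1,5) (1,6)] -> total=8
Click 2 (2,1) count=3: revealed 1 new [(2,1)] -> total=9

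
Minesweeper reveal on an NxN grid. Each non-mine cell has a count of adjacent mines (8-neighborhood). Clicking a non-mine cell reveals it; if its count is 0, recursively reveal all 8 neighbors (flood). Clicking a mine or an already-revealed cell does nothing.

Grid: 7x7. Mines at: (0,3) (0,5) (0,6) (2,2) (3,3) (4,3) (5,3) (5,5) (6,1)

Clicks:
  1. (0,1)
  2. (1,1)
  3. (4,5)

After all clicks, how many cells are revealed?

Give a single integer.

Click 1 (0,1) count=0: revealed 17 new [(0,0) (0,1) (0,2) (1,0) (1,1) (1,2) (2,0) (2,1) (3,0) (3,1) (3,2) (4,0) (4,1) (4,2) (5,0) (5,1) (5,2)] -> total=17
Click 2 (1,1) count=1: revealed 0 new [(none)] -> total=17
Click 3 (4,5) count=1: revealed 1 new [(4,5)] -> total=18

Answer: 18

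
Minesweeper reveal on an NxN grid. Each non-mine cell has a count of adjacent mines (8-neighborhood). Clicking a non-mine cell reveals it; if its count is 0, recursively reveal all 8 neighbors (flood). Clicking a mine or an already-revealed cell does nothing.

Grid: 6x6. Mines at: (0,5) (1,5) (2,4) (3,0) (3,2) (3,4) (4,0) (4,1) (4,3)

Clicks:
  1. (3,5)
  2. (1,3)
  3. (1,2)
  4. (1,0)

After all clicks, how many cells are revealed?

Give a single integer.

Click 1 (3,5) count=2: revealed 1 new [(3,5)] -> total=1
Click 2 (1,3) count=1: revealed 1 new [(1,3)] -> total=2
Click 3 (1,2) count=0: revealed 13 new [(0,0) (0,1) (0,2) (0,3) (0,4) (1,0) (1,1) (1,2) (1,4) (2,0) (2,1) (2,2) (2,3)] -> total=15
Click 4 (1,0) count=0: revealed 0 new [(none)] -> total=15

Answer: 15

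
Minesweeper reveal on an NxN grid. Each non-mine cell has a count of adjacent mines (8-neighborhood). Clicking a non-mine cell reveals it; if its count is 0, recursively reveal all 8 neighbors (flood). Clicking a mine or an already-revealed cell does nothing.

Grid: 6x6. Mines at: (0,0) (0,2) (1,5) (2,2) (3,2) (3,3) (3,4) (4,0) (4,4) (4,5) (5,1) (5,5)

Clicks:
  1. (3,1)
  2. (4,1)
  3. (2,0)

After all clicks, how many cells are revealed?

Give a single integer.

Click 1 (3,1) count=3: revealed 1 new [(3,1)] -> total=1
Click 2 (4,1) count=3: revealed 1 new [(4,1)] -> total=2
Click 3 (2,0) count=0: revealed 5 new [(1,0) (1,1) (2,0) (2,1) (3,0)] -> total=7

Answer: 7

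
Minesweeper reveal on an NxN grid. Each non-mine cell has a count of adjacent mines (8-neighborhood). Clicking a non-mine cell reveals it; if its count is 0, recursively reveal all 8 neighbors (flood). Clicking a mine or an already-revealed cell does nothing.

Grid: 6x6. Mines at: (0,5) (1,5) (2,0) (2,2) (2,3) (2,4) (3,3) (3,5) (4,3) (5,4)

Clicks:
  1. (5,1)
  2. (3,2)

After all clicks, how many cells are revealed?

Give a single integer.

Click 1 (5,1) count=0: revealed 9 new [(3,0) (3,1) (3,2) (4,0) (4,1) (4,2) (5,0) (5,1) (5,2)] -> total=9
Click 2 (3,2) count=4: revealed 0 new [(none)] -> total=9

Answer: 9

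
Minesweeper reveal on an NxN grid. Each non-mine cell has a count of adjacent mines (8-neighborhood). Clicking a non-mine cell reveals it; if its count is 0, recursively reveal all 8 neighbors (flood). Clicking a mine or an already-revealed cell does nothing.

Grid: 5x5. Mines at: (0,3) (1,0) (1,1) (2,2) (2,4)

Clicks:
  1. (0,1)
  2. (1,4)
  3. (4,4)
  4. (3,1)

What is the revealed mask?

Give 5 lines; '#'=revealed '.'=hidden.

Click 1 (0,1) count=2: revealed 1 new [(0,1)] -> total=1
Click 2 (1,4) count=2: revealed 1 new [(1,4)] -> total=2
Click 3 (4,4) count=0: revealed 12 new [(2,0) (2,1) (3,0) (3,1) (3,2) (3,3) (3,4) (4,0) (4,1) (4,2) (4,3) (4,4)] -> total=14
Click 4 (3,1) count=1: revealed 0 new [(none)] -> total=14

Answer: .#...
....#
##...
#####
#####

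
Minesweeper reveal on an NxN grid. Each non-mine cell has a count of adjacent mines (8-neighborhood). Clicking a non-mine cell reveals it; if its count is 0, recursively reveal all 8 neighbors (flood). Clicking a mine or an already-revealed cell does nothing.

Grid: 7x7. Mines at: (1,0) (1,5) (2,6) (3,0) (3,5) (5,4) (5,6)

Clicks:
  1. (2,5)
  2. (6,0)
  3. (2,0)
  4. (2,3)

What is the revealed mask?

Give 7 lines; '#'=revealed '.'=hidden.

Click 1 (2,5) count=3: revealed 1 new [(2,5)] -> total=1
Click 2 (6,0) count=0: revealed 29 new [(0,1) (0,2) (0,3) (0,4) (1,1) (1,2) (1,3) (1,4) (2,1) (2,2) (2,3) (2,4) (3,1) (3,2) (3,3) (3,4) (4,0) (4,1) (4,2) (4,3) (4,4) (5,0) (5,1) (5,2) (5,3) (6,0) (6,1) (6,2) (6,3)] -> total=30
Click 3 (2,0) count=2: revealed 1 new [(2,0)] -> total=31
Click 4 (2,3) count=0: revealed 0 new [(none)] -> total=31

Answer: .####..
.####..
######.
.####..
#####..
####...
####...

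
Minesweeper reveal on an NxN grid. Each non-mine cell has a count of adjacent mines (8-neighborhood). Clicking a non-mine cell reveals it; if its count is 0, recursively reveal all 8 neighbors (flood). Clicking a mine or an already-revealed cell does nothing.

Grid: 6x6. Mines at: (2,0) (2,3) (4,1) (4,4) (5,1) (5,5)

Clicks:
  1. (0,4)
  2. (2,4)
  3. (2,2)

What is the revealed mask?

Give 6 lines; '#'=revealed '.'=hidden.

Click 1 (0,4) count=0: revealed 16 new [(0,0) (0,1) (0,2) (0,3) (0,4) (0,5) (1,0) (1,1) (1,2) (1,3) (1,4) (1,5) (2,4) (2,5) (3,4) (3,5)] -> total=16
Click 2 (2,4) count=1: revealed 0 new [(none)] -> total=16
Click 3 (2,2) count=1: revealed 1 new [(2,2)] -> total=17

Answer: ######
######
..#.##
....##
......
......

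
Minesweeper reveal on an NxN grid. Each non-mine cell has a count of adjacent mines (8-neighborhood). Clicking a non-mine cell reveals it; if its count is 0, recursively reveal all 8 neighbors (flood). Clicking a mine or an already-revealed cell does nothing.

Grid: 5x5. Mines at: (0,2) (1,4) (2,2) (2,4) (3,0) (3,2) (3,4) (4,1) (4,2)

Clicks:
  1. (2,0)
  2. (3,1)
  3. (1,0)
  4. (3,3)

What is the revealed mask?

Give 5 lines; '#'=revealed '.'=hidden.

Click 1 (2,0) count=1: revealed 1 new [(2,0)] -> total=1
Click 2 (3,1) count=5: revealed 1 new [(3,1)] -> total=2
Click 3 (1,0) count=0: revealed 5 new [(0,0) (0,1) (1,0) (1,1) (2,1)] -> total=7
Click 4 (3,3) count=5: revealed 1 new [(3,3)] -> total=8

Answer: ##...
##...
##...
.#.#.
.....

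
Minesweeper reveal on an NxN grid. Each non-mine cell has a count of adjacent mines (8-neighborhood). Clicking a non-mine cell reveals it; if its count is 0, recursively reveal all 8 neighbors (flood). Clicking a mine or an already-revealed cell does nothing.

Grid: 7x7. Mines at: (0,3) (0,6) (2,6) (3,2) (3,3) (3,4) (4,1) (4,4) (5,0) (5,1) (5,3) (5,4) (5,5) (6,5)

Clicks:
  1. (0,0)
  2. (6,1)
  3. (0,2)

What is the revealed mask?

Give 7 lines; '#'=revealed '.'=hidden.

Click 1 (0,0) count=0: revealed 11 new [(0,0) (0,1) (0,2) (1,0) (1,1) (1,2) (2,0) (2,1) (2,2) (3,0) (3,1)] -> total=11
Click 2 (6,1) count=2: revealed 1 new [(6,1)] -> total=12
Click 3 (0,2) count=1: revealed 0 new [(none)] -> total=12

Answer: ###....
###....
###....
##.....
.......
.......
.#.....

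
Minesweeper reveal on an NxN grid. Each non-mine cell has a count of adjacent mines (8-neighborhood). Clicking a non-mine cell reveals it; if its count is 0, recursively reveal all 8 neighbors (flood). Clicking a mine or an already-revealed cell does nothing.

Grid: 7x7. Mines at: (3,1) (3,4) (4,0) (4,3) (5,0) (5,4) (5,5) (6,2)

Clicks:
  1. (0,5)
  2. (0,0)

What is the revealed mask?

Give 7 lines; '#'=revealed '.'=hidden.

Click 1 (0,5) count=0: revealed 25 new [(0,0) (0,1) (0,2) (0,3) (0,4) (0,5) (0,6) (1,0) (1,1) (1,2) (1,3) (1,4) (1,5) (1,6) (2,0) (2,1) (2,2) (2,3) (2,4) (2,5) (2,6) (3,5) (3,6) (4,5) (4,6)] -> total=25
Click 2 (0,0) count=0: revealed 0 new [(none)] -> total=25

Answer: #######
#######
#######
.....##
.....##
.......
.......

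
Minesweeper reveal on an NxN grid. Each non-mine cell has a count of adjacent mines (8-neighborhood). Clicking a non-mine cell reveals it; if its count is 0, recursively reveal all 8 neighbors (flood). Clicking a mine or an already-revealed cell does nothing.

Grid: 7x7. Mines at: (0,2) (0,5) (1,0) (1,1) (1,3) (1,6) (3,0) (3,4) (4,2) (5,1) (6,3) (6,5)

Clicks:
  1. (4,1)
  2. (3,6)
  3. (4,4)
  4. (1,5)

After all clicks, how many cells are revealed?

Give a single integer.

Answer: 11

Derivation:
Click 1 (4,1) count=3: revealed 1 new [(4,1)] -> total=1
Click 2 (3,6) count=0: revealed 8 new [(2,5) (2,6) (3,5) (3,6) (4,5) (4,6) (5,5) (5,6)] -> total=9
Click 3 (4,4) count=1: revealed 1 new [(4,4)] -> total=10
Click 4 (1,5) count=2: revealed 1 new [(1,5)] -> total=11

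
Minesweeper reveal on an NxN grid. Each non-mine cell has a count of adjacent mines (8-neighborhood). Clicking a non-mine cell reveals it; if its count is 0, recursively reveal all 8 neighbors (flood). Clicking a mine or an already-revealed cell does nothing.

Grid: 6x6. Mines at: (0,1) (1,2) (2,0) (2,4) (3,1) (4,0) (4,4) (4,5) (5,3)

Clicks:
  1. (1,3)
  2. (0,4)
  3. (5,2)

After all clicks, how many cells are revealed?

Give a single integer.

Click 1 (1,3) count=2: revealed 1 new [(1,3)] -> total=1
Click 2 (0,4) count=0: revealed 5 new [(0,3) (0,4) (0,5) (1,4) (1,5)] -> total=6
Click 3 (5,2) count=1: revealed 1 new [(5,2)] -> total=7

Answer: 7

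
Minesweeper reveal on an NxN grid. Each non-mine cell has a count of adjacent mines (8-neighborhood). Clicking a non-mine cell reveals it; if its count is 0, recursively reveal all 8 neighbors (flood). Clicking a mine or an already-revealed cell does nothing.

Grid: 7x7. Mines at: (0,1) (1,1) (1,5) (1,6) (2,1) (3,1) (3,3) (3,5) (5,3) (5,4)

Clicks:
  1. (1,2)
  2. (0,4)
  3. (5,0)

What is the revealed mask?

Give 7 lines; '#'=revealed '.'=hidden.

Click 1 (1,2) count=3: revealed 1 new [(1,2)] -> total=1
Click 2 (0,4) count=1: revealed 1 new [(0,4)] -> total=2
Click 3 (5,0) count=0: revealed 9 new [(4,0) (4,1) (4,2) (5,0) (5,1) (5,2) (6,0) (6,1) (6,2)] -> total=11

Answer: ....#..
..#....
.......
.......
###....
###....
###....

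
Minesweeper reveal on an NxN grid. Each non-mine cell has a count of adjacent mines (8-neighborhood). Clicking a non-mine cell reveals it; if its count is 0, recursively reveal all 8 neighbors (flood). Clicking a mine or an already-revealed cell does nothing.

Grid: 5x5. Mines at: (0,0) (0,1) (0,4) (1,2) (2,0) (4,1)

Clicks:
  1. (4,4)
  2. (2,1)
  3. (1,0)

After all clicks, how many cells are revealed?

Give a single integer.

Click 1 (4,4) count=0: revealed 11 new [(1,3) (1,4) (2,2) (2,3) (2,4) (3,2) (3,3) (3,4) (4,2) (4,3) (4,4)] -> total=11
Click 2 (2,1) count=2: revealed 1 new [(2,1)] -> total=12
Click 3 (1,0) count=3: revealed 1 new [(1,0)] -> total=13

Answer: 13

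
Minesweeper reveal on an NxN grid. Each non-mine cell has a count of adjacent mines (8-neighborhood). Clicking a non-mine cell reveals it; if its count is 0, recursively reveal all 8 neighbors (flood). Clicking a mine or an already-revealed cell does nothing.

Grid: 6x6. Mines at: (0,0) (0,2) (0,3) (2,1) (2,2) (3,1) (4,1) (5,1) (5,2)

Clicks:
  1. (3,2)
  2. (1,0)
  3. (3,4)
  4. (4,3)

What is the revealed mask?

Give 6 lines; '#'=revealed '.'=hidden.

Answer: ....##
#..###
...###
..####
...###
...###

Derivation:
Click 1 (3,2) count=4: revealed 1 new [(3,2)] -> total=1
Click 2 (1,0) count=2: revealed 1 new [(1,0)] -> total=2
Click 3 (3,4) count=0: revealed 17 new [(0,4) (0,5) (1,3) (1,4) (1,5) (2,3) (2,4) (2,5) (3,3) (3,4) (3,5) (4,3) (4,4) (4,5) (5,3) (5,4) (5,5)] -> total=19
Click 4 (4,3) count=1: revealed 0 new [(none)] -> total=19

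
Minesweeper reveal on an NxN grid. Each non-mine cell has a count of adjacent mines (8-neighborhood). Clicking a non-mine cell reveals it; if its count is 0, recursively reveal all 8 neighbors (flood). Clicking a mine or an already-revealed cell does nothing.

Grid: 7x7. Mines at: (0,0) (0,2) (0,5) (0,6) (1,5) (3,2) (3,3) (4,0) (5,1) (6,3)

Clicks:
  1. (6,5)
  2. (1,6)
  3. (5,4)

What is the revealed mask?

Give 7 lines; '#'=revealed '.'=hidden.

Answer: .......
......#
....###
....###
....###
....###
....###

Derivation:
Click 1 (6,5) count=0: revealed 15 new [(2,4) (2,5) (2,6) (3,4) (3,5) (3,6) (4,4) (4,5) (4,6) (5,4) (5,5) (5,6) (6,4) (6,5) (6,6)] -> total=15
Click 2 (1,6) count=3: revealed 1 new [(1,6)] -> total=16
Click 3 (5,4) count=1: revealed 0 new [(none)] -> total=16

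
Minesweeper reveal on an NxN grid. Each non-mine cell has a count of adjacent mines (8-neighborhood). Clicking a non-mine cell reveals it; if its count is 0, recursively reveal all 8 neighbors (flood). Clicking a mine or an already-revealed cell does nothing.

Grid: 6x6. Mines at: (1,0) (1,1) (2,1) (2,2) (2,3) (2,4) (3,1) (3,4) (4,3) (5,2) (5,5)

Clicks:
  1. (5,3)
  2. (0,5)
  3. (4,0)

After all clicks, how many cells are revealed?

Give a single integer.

Click 1 (5,3) count=2: revealed 1 new [(5,3)] -> total=1
Click 2 (0,5) count=0: revealed 8 new [(0,2) (0,3) (0,4) (0,5) (1,2) (1,3) (1,4) (1,5)] -> total=9
Click 3 (4,0) count=1: revealed 1 new [(4,0)] -> total=10

Answer: 10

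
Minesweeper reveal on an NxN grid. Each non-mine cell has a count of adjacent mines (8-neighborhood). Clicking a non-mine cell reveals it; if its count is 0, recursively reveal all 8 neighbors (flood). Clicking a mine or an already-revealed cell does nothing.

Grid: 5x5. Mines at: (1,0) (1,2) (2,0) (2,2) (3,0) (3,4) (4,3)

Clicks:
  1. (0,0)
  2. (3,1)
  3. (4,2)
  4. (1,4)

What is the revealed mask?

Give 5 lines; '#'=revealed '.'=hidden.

Answer: #..##
...##
...##
.#...
..#..

Derivation:
Click 1 (0,0) count=1: revealed 1 new [(0,0)] -> total=1
Click 2 (3,1) count=3: revealed 1 new [(3,1)] -> total=2
Click 3 (4,2) count=1: revealed 1 new [(4,2)] -> total=3
Click 4 (1,4) count=0: revealed 6 new [(0,3) (0,4) (1,3) (1,4) (2,3) (2,4)] -> total=9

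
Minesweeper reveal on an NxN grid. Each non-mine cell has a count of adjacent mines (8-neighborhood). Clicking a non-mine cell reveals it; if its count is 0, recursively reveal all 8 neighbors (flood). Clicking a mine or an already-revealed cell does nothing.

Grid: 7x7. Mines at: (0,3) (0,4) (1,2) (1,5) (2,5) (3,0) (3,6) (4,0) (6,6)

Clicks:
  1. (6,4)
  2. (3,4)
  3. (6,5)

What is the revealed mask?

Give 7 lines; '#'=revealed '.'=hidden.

Click 1 (6,4) count=0: revealed 26 new [(2,1) (2,2) (2,3) (2,4) (3,1) (3,2) (3,3) (3,4) (3,5) (4,1) (4,2) (4,3) (4,4) (4,5) (5,0) (5,1) (5,2) (5,3) (5,4) (5,5) (6,0) (6,1) (6,2) (6,3) (6,4) (6,5)] -> total=26
Click 2 (3,4) count=1: revealed 0 new [(none)] -> total=26
Click 3 (6,5) count=1: revealed 0 new [(none)] -> total=26

Answer: .......
.......
.####..
.#####.
.#####.
######.
######.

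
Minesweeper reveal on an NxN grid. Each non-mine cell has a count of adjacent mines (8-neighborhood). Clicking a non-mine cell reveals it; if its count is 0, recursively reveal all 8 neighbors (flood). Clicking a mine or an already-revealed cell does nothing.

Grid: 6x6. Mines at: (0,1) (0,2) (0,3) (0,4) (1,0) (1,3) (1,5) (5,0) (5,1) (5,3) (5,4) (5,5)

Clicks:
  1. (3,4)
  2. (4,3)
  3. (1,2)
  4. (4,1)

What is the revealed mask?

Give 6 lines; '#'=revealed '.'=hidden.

Answer: ......
..#...
######
######
######
......

Derivation:
Click 1 (3,4) count=0: revealed 18 new [(2,0) (2,1) (2,2) (2,3) (2,4) (2,5) (3,0) (3,1) (3,2) (3,3) (3,4) (3,5) (4,0) (4,1) (4,2) (4,3) (4,4) (4,5)] -> total=18
Click 2 (4,3) count=2: revealed 0 new [(none)] -> total=18
Click 3 (1,2) count=4: revealed 1 new [(1,2)] -> total=19
Click 4 (4,1) count=2: revealed 0 new [(none)] -> total=19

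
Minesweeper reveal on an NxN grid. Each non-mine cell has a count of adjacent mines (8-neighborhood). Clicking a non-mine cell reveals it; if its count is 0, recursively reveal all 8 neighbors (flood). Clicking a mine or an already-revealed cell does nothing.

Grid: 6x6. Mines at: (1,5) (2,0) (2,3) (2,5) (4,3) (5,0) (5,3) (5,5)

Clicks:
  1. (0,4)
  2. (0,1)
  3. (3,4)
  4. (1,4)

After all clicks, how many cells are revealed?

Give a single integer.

Answer: 11

Derivation:
Click 1 (0,4) count=1: revealed 1 new [(0,4)] -> total=1
Click 2 (0,1) count=0: revealed 9 new [(0,0) (0,1) (0,2) (0,3) (1,0) (1,1) (1,2) (1,3) (1,4)] -> total=10
Click 3 (3,4) count=3: revealed 1 new [(3,4)] -> total=11
Click 4 (1,4) count=3: revealed 0 new [(none)] -> total=11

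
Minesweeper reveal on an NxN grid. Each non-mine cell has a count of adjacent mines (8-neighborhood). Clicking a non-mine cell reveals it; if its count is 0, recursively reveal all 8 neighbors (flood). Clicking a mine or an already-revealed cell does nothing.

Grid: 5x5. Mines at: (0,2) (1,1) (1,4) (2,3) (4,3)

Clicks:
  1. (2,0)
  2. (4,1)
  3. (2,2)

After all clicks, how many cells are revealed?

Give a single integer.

Click 1 (2,0) count=1: revealed 1 new [(2,0)] -> total=1
Click 2 (4,1) count=0: revealed 8 new [(2,1) (2,2) (3,0) (3,1) (3,2) (4,0) (4,1) (4,2)] -> total=9
Click 3 (2,2) count=2: revealed 0 new [(none)] -> total=9

Answer: 9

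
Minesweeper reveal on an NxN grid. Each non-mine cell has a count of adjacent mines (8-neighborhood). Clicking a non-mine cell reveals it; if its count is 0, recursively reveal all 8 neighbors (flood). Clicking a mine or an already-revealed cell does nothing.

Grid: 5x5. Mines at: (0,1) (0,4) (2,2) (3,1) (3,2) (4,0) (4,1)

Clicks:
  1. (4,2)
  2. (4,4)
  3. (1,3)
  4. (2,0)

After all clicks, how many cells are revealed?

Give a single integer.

Answer: 10

Derivation:
Click 1 (4,2) count=3: revealed 1 new [(4,2)] -> total=1
Click 2 (4,4) count=0: revealed 8 new [(1,3) (1,4) (2,3) (2,4) (3,3) (3,4) (4,3) (4,4)] -> total=9
Click 3 (1,3) count=2: revealed 0 new [(none)] -> total=9
Click 4 (2,0) count=1: revealed 1 new [(2,0)] -> total=10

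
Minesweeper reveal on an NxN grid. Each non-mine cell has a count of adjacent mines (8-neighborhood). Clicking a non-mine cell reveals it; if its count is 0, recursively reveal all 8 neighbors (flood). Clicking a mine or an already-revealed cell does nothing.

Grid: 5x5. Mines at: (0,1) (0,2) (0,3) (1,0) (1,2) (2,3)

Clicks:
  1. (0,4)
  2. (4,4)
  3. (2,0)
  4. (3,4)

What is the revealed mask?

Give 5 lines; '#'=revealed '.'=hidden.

Answer: ....#
.....
###..
#####
#####

Derivation:
Click 1 (0,4) count=1: revealed 1 new [(0,4)] -> total=1
Click 2 (4,4) count=0: revealed 13 new [(2,0) (2,1) (2,2) (3,0) (3,1) (3,2) (3,3) (3,4) (4,0) (4,1) (4,2) (4,3) (4,4)] -> total=14
Click 3 (2,0) count=1: revealed 0 new [(none)] -> total=14
Click 4 (3,4) count=1: revealed 0 new [(none)] -> total=14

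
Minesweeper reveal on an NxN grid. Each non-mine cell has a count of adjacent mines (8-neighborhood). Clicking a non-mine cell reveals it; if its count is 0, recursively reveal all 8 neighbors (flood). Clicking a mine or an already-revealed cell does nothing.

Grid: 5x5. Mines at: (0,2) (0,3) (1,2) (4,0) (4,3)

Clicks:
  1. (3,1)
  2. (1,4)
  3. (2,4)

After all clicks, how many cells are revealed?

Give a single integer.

Click 1 (3,1) count=1: revealed 1 new [(3,1)] -> total=1
Click 2 (1,4) count=1: revealed 1 new [(1,4)] -> total=2
Click 3 (2,4) count=0: revealed 5 new [(1,3) (2,3) (2,4) (3,3) (3,4)] -> total=7

Answer: 7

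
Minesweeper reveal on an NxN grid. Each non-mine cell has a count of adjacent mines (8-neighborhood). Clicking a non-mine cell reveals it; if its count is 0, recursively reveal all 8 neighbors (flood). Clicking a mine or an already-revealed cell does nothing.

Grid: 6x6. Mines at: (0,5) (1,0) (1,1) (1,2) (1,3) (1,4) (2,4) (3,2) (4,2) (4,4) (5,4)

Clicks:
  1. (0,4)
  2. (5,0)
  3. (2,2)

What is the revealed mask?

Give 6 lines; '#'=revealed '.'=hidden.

Click 1 (0,4) count=3: revealed 1 new [(0,4)] -> total=1
Click 2 (5,0) count=0: revealed 8 new [(2,0) (2,1) (3,0) (3,1) (4,0) (4,1) (5,0) (5,1)] -> total=9
Click 3 (2,2) count=4: revealed 1 new [(2,2)] -> total=10

Answer: ....#.
......
###...
##....
##....
##....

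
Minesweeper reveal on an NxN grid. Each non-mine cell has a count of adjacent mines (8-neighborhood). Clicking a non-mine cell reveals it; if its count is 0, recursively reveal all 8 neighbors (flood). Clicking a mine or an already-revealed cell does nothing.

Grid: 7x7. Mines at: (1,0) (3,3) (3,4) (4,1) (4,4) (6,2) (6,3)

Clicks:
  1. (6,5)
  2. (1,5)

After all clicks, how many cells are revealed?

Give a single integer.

Answer: 28

Derivation:
Click 1 (6,5) count=0: revealed 28 new [(0,1) (0,2) (0,3) (0,4) (0,5) (0,6) (1,1) (1,2) (1,3) (1,4) (1,5) (1,6) (2,1) (2,2) (2,3) (2,4) (2,5) (2,6) (3,5) (3,6) (4,5) (4,6) (5,4) (5,5) (5,6) (6,4) (6,5) (6,6)] -> total=28
Click 2 (1,5) count=0: revealed 0 new [(none)] -> total=28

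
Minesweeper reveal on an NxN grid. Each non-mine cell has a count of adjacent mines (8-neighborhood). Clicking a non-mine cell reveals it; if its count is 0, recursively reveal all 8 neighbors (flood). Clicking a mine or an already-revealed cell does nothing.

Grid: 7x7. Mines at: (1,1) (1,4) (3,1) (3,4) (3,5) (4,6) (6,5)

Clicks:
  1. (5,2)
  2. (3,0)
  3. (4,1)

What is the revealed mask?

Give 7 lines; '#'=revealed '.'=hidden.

Click 1 (5,2) count=0: revealed 15 new [(4,0) (4,1) (4,2) (4,3) (4,4) (5,0) (5,1) (5,2) (5,3) (5,4) (6,0) (6,1) (6,2) (6,3) (6,4)] -> total=15
Click 2 (3,0) count=1: revealed 1 new [(3,0)] -> total=16
Click 3 (4,1) count=1: revealed 0 new [(none)] -> total=16

Answer: .......
.......
.......
#......
#####..
#####..
#####..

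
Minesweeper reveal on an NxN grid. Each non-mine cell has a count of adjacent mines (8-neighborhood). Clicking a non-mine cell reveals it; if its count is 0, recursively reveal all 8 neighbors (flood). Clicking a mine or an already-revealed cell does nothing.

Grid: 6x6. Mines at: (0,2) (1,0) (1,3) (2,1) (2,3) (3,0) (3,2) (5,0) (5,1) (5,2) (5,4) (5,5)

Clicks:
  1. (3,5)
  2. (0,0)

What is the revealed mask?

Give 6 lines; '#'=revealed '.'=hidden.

Click 1 (3,5) count=0: revealed 10 new [(0,4) (0,5) (1,4) (1,5) (2,4) (2,5) (3,4) (3,5) (4,4) (4,5)] -> total=10
Click 2 (0,0) count=1: revealed 1 new [(0,0)] -> total=11

Answer: #...##
....##
....##
....##
....##
......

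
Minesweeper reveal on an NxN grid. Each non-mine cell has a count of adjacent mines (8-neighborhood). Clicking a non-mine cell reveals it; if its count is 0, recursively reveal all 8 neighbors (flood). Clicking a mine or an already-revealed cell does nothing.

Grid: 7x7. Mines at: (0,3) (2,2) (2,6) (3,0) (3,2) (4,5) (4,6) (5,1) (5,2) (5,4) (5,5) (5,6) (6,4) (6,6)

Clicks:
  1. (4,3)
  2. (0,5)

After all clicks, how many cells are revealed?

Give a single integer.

Click 1 (4,3) count=3: revealed 1 new [(4,3)] -> total=1
Click 2 (0,5) count=0: revealed 6 new [(0,4) (0,5) (0,6) (1,4) (1,5) (1,6)] -> total=7

Answer: 7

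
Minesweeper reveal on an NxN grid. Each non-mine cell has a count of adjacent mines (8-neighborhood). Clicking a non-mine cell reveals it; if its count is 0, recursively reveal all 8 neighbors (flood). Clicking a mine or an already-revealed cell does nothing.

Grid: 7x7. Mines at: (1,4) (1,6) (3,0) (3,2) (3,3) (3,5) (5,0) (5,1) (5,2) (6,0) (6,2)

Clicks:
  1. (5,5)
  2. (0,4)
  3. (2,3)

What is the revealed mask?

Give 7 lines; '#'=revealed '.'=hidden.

Click 1 (5,5) count=0: revealed 12 new [(4,3) (4,4) (4,5) (4,6) (5,3) (5,4) (5,5) (5,6) (6,3) (6,4) (6,5) (6,6)] -> total=12
Click 2 (0,4) count=1: revealed 1 new [(0,4)] -> total=13
Click 3 (2,3) count=3: revealed 1 new [(2,3)] -> total=14

Answer: ....#..
.......
...#...
.......
...####
...####
...####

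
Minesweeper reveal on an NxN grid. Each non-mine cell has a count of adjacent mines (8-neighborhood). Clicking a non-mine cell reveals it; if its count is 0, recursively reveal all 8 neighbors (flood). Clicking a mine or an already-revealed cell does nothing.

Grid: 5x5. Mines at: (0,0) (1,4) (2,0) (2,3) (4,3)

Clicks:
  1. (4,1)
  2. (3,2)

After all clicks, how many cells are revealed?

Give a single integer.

Answer: 6

Derivation:
Click 1 (4,1) count=0: revealed 6 new [(3,0) (3,1) (3,2) (4,0) (4,1) (4,2)] -> total=6
Click 2 (3,2) count=2: revealed 0 new [(none)] -> total=6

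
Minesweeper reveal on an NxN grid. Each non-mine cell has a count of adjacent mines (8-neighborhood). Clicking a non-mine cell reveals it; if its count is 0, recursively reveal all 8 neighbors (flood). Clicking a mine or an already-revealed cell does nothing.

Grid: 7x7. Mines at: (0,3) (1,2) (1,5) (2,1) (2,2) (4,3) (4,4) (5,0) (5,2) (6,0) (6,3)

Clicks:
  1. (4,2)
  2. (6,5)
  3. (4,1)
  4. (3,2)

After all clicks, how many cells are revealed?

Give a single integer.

Click 1 (4,2) count=2: revealed 1 new [(4,2)] -> total=1
Click 2 (6,5) count=0: revealed 12 new [(2,5) (2,6) (3,5) (3,6) (4,5) (4,6) (5,4) (5,5) (5,6) (6,4) (6,5) (6,6)] -> total=13
Click 3 (4,1) count=2: revealed 1 new [(4,1)] -> total=14
Click 4 (3,2) count=3: revealed 1 new [(3,2)] -> total=15

Answer: 15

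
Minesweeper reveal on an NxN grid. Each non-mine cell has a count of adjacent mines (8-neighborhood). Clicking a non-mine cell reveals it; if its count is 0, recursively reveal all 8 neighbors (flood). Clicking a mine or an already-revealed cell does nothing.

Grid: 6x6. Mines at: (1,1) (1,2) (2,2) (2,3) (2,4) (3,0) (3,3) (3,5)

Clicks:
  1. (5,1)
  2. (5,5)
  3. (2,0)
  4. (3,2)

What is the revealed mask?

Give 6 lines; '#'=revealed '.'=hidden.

Click 1 (5,1) count=0: revealed 12 new [(4,0) (4,1) (4,2) (4,3) (4,4) (4,5) (5,0) (5,1) (5,2) (5,3) (5,4) (5,5)] -> total=12
Click 2 (5,5) count=0: revealed 0 new [(none)] -> total=12
Click 3 (2,0) count=2: revealed 1 new [(2,0)] -> total=13
Click 4 (3,2) count=3: revealed 1 new [(3,2)] -> total=14

Answer: ......
......
#.....
..#...
######
######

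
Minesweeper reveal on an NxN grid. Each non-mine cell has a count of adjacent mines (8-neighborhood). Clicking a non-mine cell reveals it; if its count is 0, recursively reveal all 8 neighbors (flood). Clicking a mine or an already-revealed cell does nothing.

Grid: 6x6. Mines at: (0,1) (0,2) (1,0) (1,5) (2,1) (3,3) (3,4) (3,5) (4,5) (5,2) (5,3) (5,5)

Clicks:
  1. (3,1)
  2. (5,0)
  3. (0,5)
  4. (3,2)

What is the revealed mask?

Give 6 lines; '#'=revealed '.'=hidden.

Answer: .....#
......
......
###...
##....
##....

Derivation:
Click 1 (3,1) count=1: revealed 1 new [(3,1)] -> total=1
Click 2 (5,0) count=0: revealed 5 new [(3,0) (4,0) (4,1) (5,0) (5,1)] -> total=6
Click 3 (0,5) count=1: revealed 1 new [(0,5)] -> total=7
Click 4 (3,2) count=2: revealed 1 new [(3,2)] -> total=8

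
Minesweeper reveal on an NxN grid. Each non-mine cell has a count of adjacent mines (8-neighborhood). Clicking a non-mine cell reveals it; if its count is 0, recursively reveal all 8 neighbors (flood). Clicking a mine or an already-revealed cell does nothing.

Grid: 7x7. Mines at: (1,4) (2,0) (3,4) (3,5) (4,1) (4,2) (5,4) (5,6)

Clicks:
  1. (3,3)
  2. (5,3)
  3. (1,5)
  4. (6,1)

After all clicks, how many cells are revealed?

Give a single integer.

Answer: 10

Derivation:
Click 1 (3,3) count=2: revealed 1 new [(3,3)] -> total=1
Click 2 (5,3) count=2: revealed 1 new [(5,3)] -> total=2
Click 3 (1,5) count=1: revealed 1 new [(1,5)] -> total=3
Click 4 (6,1) count=0: revealed 7 new [(5,0) (5,1) (5,2) (6,0) (6,1) (6,2) (6,3)] -> total=10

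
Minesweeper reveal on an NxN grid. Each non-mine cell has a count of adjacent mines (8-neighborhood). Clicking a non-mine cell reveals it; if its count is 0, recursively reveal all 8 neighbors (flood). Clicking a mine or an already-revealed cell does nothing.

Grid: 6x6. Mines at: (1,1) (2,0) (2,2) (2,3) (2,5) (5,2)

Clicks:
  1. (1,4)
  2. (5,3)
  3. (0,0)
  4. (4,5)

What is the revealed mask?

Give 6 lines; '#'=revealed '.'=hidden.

Answer: #.....
....#.
......
...###
...###
...###

Derivation:
Click 1 (1,4) count=2: revealed 1 new [(1,4)] -> total=1
Click 2 (5,3) count=1: revealed 1 new [(5,3)] -> total=2
Click 3 (0,0) count=1: revealed 1 new [(0,0)] -> total=3
Click 4 (4,5) count=0: revealed 8 new [(3,3) (3,4) (3,5) (4,3) (4,4) (4,5) (5,4) (5,5)] -> total=11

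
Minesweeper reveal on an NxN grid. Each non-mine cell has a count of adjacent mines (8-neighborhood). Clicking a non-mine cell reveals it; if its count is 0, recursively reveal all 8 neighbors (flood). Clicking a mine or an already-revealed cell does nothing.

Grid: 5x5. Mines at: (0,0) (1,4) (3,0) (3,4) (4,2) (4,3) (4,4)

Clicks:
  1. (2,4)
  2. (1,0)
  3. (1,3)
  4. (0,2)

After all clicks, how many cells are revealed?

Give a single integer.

Click 1 (2,4) count=2: revealed 1 new [(2,4)] -> total=1
Click 2 (1,0) count=1: revealed 1 new [(1,0)] -> total=2
Click 3 (1,3) count=1: revealed 1 new [(1,3)] -> total=3
Click 4 (0,2) count=0: revealed 11 new [(0,1) (0,2) (0,3) (1,1) (1,2) (2,1) (2,2) (2,3) (3,1) (3,2) (3,3)] -> total=14

Answer: 14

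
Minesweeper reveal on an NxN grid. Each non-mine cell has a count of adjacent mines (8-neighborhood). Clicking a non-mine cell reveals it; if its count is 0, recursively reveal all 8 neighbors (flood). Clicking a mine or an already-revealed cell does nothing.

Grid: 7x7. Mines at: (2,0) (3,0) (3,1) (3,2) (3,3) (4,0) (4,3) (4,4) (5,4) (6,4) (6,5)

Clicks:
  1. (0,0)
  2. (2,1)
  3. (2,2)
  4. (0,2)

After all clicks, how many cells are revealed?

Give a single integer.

Click 1 (0,0) count=0: revealed 27 new [(0,0) (0,1) (0,2) (0,3) (0,4) (0,5) (0,6) (1,0) (1,1) (1,2) (1,3) (1,4) (1,5) (1,6) (2,1) (2,2) (2,3) (2,4) (2,5) (2,6) (3,4) (3,5) (3,6) (4,5) (4,6) (5,5) (5,6)] -> total=27
Click 2 (2,1) count=4: revealed 0 new [(none)] -> total=27
Click 3 (2,2) count=3: revealed 0 new [(none)] -> total=27
Click 4 (0,2) count=0: revealed 0 new [(none)] -> total=27

Answer: 27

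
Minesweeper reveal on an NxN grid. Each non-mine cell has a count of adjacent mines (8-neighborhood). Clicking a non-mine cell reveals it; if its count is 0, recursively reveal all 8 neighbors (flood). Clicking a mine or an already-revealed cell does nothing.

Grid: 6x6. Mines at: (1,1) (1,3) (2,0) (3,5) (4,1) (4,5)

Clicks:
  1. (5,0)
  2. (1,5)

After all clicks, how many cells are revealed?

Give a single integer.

Click 1 (5,0) count=1: revealed 1 new [(5,0)] -> total=1
Click 2 (1,5) count=0: revealed 6 new [(0,4) (0,5) (1,4) (1,5) (2,4) (2,5)] -> total=7

Answer: 7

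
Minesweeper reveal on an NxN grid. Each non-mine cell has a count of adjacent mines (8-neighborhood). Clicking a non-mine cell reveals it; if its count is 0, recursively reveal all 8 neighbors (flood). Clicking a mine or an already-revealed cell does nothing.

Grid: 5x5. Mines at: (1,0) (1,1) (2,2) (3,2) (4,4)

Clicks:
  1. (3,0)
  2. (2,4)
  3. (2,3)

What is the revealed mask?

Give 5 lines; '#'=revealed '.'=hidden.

Answer: ..###
..###
##.##
##.##
##...

Derivation:
Click 1 (3,0) count=0: revealed 6 new [(2,0) (2,1) (3,0) (3,1) (4,0) (4,1)] -> total=6
Click 2 (2,4) count=0: revealed 10 new [(0,2) (0,3) (0,4) (1,2) (1,3) (1,4) (2,3) (2,4) (3,3) (3,4)] -> total=16
Click 3 (2,3) count=2: revealed 0 new [(none)] -> total=16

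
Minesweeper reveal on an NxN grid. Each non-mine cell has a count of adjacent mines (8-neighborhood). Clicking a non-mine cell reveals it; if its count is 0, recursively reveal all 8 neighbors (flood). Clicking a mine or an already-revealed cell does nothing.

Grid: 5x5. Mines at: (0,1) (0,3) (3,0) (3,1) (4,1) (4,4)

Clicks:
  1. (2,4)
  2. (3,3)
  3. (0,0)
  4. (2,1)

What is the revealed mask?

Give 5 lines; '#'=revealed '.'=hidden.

Answer: #....
..###
.####
..###
.....

Derivation:
Click 1 (2,4) count=0: revealed 9 new [(1,2) (1,3) (1,4) (2,2) (2,3) (2,4) (3,2) (3,3) (3,4)] -> total=9
Click 2 (3,3) count=1: revealed 0 new [(none)] -> total=9
Click 3 (0,0) count=1: revealed 1 new [(0,0)] -> total=10
Click 4 (2,1) count=2: revealed 1 new [(2,1)] -> total=11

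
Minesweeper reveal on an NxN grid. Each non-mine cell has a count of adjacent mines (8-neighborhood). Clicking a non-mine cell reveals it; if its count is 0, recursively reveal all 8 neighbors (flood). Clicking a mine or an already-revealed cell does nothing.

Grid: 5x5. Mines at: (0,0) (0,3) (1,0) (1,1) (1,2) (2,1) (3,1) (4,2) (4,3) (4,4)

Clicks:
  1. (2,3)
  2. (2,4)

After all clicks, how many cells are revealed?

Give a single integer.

Click 1 (2,3) count=1: revealed 1 new [(2,3)] -> total=1
Click 2 (2,4) count=0: revealed 5 new [(1,3) (1,4) (2,4) (3,3) (3,4)] -> total=6

Answer: 6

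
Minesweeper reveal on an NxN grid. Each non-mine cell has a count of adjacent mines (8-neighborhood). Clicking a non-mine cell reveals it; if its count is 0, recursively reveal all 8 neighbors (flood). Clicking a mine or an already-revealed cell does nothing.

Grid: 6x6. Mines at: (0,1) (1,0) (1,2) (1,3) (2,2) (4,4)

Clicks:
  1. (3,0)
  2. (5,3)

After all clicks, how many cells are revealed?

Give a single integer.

Click 1 (3,0) count=0: revealed 14 new [(2,0) (2,1) (3,0) (3,1) (3,2) (3,3) (4,0) (4,1) (4,2) (4,3) (5,0) (5,1) (5,2) (5,3)] -> total=14
Click 2 (5,3) count=1: revealed 0 new [(none)] -> total=14

Answer: 14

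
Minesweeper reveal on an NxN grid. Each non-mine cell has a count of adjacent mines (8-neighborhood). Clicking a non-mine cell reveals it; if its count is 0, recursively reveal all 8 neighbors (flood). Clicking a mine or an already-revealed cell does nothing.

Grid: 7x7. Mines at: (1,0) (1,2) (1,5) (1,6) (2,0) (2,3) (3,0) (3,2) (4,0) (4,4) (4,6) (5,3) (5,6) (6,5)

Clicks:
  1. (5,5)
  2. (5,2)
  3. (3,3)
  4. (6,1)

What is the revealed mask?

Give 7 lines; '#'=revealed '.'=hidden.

Answer: .......
.......
.......
...#...
.......
###..#.
###....

Derivation:
Click 1 (5,5) count=4: revealed 1 new [(5,5)] -> total=1
Click 2 (5,2) count=1: revealed 1 new [(5,2)] -> total=2
Click 3 (3,3) count=3: revealed 1 new [(3,3)] -> total=3
Click 4 (6,1) count=0: revealed 5 new [(5,0) (5,1) (6,0) (6,1) (6,2)] -> total=8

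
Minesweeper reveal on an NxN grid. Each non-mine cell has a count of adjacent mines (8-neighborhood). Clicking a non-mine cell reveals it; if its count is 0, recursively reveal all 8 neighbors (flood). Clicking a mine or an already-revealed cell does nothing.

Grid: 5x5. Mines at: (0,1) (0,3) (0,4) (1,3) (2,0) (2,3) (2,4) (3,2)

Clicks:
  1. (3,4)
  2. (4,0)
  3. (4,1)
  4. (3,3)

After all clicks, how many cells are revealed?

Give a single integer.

Answer: 6

Derivation:
Click 1 (3,4) count=2: revealed 1 new [(3,4)] -> total=1
Click 2 (4,0) count=0: revealed 4 new [(3,0) (3,1) (4,0) (4,1)] -> total=5
Click 3 (4,1) count=1: revealed 0 new [(none)] -> total=5
Click 4 (3,3) count=3: revealed 1 new [(3,3)] -> total=6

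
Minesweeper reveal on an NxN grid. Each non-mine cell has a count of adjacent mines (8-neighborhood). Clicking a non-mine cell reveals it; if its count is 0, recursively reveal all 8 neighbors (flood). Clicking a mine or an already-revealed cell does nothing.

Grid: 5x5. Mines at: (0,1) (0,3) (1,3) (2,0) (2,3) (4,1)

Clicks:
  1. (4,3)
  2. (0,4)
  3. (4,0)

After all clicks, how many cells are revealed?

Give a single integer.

Click 1 (4,3) count=0: revealed 6 new [(3,2) (3,3) (3,4) (4,2) (4,3) (4,4)] -> total=6
Click 2 (0,4) count=2: revealed 1 new [(0,4)] -> total=7
Click 3 (4,0) count=1: revealed 1 new [(4,0)] -> total=8

Answer: 8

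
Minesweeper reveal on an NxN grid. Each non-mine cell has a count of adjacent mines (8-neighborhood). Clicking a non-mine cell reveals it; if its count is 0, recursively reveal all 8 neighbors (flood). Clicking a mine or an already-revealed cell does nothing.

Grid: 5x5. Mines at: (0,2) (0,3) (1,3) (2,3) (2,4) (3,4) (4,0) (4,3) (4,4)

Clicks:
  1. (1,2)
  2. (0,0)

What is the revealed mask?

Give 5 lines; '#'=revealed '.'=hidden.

Click 1 (1,2) count=4: revealed 1 new [(1,2)] -> total=1
Click 2 (0,0) count=0: revealed 10 new [(0,0) (0,1) (1,0) (1,1) (2,0) (2,1) (2,2) (3,0) (3,1) (3,2)] -> total=11

Answer: ##...
###..
###..
###..
.....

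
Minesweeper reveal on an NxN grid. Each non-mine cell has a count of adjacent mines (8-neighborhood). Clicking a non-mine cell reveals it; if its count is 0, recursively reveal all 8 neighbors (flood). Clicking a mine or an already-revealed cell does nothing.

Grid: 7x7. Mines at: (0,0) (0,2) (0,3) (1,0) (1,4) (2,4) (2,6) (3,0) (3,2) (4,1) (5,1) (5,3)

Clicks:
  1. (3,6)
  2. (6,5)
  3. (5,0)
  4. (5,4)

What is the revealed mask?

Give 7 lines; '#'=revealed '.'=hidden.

Answer: .......
.......
.......
....###
....###
#...###
....###

Derivation:
Click 1 (3,6) count=1: revealed 1 new [(3,6)] -> total=1
Click 2 (6,5) count=0: revealed 11 new [(3,4) (3,5) (4,4) (4,5) (4,6) (5,4) (5,5) (5,6) (6,4) (6,5) (6,6)] -> total=12
Click 3 (5,0) count=2: revealed 1 new [(5,0)] -> total=13
Click 4 (5,4) count=1: revealed 0 new [(none)] -> total=13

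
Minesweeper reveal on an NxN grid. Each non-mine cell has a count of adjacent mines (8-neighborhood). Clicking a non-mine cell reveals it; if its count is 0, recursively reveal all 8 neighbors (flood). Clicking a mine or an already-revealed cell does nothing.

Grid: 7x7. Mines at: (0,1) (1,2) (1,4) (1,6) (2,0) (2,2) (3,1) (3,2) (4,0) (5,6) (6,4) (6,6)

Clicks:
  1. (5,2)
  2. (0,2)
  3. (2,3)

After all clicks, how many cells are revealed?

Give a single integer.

Answer: 13

Derivation:
Click 1 (5,2) count=0: revealed 11 new [(4,1) (4,2) (4,3) (5,0) (5,1) (5,2) (5,3) (6,0) (6,1) (6,2) (6,3)] -> total=11
Click 2 (0,2) count=2: revealed 1 new [(0,2)] -> total=12
Click 3 (2,3) count=4: revealed 1 new [(2,3)] -> total=13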